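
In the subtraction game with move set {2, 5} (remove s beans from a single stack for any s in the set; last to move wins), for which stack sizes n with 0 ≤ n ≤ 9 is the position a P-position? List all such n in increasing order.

0, 1, 4, 7, 8

Build the Grundy sequence with g(k) = mex{g(k−s) : s ∈ {2, 5}, s ≤ k}:
k:     0  1  2  3  4  5  6  7  8  9
g(k):  0  0  1  1  0  2  1  0  0  1
The P-positions (g = 0) in 0..9 are 0, 1, 4, 7, 8.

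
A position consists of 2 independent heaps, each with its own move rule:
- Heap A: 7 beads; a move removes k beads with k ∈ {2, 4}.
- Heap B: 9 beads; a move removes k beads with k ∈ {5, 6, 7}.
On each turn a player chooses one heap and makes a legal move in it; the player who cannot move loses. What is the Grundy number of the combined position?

1

Build the Grundy sequence for heap A with g(k) = mex{g(k−s) : s ∈ {2, 4}, s ≤ k}:
g(0) = mex{} = 0
g(1) = mex{} = 0
g(2) = mex{0} = 1
g(3) = mex{0} = 1
g(4) = mex{0,1} = 2
g(5) = mex{0,1} = 2
g(6) = mex{1,2} = 0
g(7) = mex{1,2} = 0
So g(7) = 0.
Grundy values for heap B (subtraction set {5, 6, 7}):
g(0) = mex{} = 0
g(1) = mex{} = 0
g(2) = mex{} = 0
g(3) = mex{} = 0
g(4) = mex{} = 0
g(5) = mex{0} = 1
g(6) = mex{0} = 1
g(7) = mex{0} = 1
g(8) = mex{0} = 1
g(9) = mex{0} = 1
So g(9) = 1.
The value of a disjunctive sum is the nim-sum of the parts.
Combined value = 0 ⊕ 1 = 1.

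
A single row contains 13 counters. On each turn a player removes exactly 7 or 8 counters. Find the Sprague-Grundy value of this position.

1

Compute g(0), g(1), … for moves {7, 8}:
k:     0  1  2  3  4  5  6  7  8  9 10 11 12 13
g(k):  0  0  0  0  0  0  0  1  1  1  1  1  1  1
So g(13) = 1.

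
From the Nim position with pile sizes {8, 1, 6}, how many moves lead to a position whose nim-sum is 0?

1

Compute the nim-sum pairwise:
8 ⊕ 1 = 9
9 ⊕ 6 = 15
The overall nim-sum is X = 15. A pile of size p has a winning move iff p XOR X < p (reduce it to p XOR X).
  8: 8 XOR 15 = 7 < 8 — winning move (to 7).
  1: 1 XOR 15 = 14 ≥ 1 — no move.
  6: 6 XOR 15 = 9 ≥ 6 — no move.
That gives 1 winning move.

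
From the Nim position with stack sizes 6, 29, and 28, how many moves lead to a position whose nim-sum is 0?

3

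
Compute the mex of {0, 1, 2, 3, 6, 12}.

4

The values 0, 1, 2, 3 are all present; 4 is the first non-negative integer missing from the set.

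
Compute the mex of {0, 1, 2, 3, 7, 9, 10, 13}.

4

The values 0, 1, 2, 3 are all present; 4 is the first non-negative integer missing from the set.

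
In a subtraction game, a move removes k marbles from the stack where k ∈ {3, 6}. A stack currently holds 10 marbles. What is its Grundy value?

Grundy values for subtraction set {3, 6}:
g(0) = mex{} = 0
g(1) = mex{} = 0
g(2) = mex{} = 0
g(3) = mex{0} = 1
g(4) = mex{0} = 1
g(5) = mex{0} = 1
g(6) = mex{0,1} = 2
g(7) = mex{0,1} = 2
g(8) = mex{0,1} = 2
g(9) = mex{1,2} = 0
g(10) = mex{1,2} = 0
So g(10) = 0.

0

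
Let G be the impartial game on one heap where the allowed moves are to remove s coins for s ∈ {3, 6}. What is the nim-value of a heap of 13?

1

Compute g(0), g(1), … for moves {3, 6}:
g(0) = mex{} = 0
g(1) = mex{} = 0
g(2) = mex{} = 0
g(3) = mex{0} = 1
g(4) = mex{0} = 1
g(5) = mex{0} = 1
g(6) = mex{0,1} = 2
g(7) = mex{0,1} = 2
g(8) = mex{0,1} = 2
g(9) = mex{1,2} = 0
g(10) = mex{1,2} = 0
g(11) = mex{1,2} = 0
g(12) = mex{0,2} = 1
g(13) = mex{0,2} = 1
So g(13) = 1.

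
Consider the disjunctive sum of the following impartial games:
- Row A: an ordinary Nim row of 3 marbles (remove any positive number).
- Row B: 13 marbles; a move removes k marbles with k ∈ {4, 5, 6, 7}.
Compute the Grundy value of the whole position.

Row A is a plain Nim row of size 3, so its Grundy value is 3.
For row B, compute g(0), g(1), … with moves {4, 5, 6, 7}:
g(0) = mex{} = 0
g(1) = mex{} = 0
g(2) = mex{} = 0
g(3) = mex{} = 0
g(4) = mex{0} = 1
g(5) = mex{0} = 1
g(6) = mex{0} = 1
g(7) = mex{0} = 1
g(8) = mex{0,1} = 2
g(9) = mex{0,1} = 2
g(10) = mex{0,1} = 2
g(11) = mex{1} = 0
g(12) = mex{1,2} = 0
g(13) = mex{1,2} = 0
So g(13) = 0.
By the Sprague-Grundy theorem, the Grundy value of a sum of independent games is the XOR of the component values.
Combined value = 3 ⊕ 0 = 3.

3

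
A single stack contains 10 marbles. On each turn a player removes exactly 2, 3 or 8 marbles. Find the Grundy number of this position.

Grundy values for subtraction set {2, 3, 8}:
g(0) = mex{} = 0
g(1) = mex{} = 0
g(2) = mex{0} = 1
g(3) = mex{0} = 1
g(4) = mex{0,1} = 2
g(5) = mex{1} = 0
g(6) = mex{1,2} = 0
g(7) = mex{0,2} = 1
g(8) = mex{0} = 1
g(9) = mex{0,1} = 2
g(10) = mex{1} = 0
So g(10) = 0.

0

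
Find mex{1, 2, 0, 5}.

3

The values 0, 1, 2 are all present; 3 is the first non-negative integer missing from the set.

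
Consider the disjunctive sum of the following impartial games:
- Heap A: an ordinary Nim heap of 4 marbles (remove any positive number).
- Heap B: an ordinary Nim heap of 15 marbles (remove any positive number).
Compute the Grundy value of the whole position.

Heap A is a plain Nim heap of size 4, so its Grundy value is 4.
Heap B is a plain Nim heap of size 15, so its Grundy value is 15.
By the Sprague-Grundy theorem, the Grundy value of a sum of independent games is the XOR of the component values.
Combined value = 4 XOR 15 = 11.

11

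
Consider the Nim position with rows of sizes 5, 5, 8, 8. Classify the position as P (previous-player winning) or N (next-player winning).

P-position

Bitwise XOR of the heap sizes:
  0101  (5)
  0101  (5)
  1000  (8)
  1000  (8)
  ----
  0000  (0)
The nim-sum is 0, so this is a P-position: the player to move is in a losing position under optimal play.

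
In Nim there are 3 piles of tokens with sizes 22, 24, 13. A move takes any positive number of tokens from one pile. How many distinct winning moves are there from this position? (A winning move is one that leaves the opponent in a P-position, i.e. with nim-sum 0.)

Compute the nim-sum pairwise:
22 XOR 24 = 14
14 XOR 13 = 3
The overall nim-sum is X = 3. A pile of size p has a winning move iff p XOR X < p (reduce it to p XOR X).
  22: 22 XOR 3 = 21 < 22 — winning move (to 21).
  24: 24 XOR 3 = 27 ≥ 24 — no move.
  13: 13 XOR 3 = 14 ≥ 13 — no move.
That gives 1 winning move.

1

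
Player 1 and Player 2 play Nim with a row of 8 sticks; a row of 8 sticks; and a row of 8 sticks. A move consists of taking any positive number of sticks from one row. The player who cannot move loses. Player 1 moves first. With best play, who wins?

Player 1 wins

Compute the nim-sum pairwise:
8 ⊕ 8 = 0
0 ⊕ 8 = 8
The nim-sum is 8 ≠ 0, so this is an N-position: the player to move can win; Player 1 has a winning move.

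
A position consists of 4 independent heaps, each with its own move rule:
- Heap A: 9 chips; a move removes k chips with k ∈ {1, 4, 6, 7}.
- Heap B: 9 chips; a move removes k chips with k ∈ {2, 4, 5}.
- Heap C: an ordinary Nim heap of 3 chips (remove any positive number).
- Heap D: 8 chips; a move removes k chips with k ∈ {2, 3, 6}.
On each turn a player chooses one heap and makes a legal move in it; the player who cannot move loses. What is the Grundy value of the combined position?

2

Build the Grundy sequence for heap A with g(k) = mex{g(k−s) : s ∈ {1, 4, 6, 7}, s ≤ k}:
k:     0  1  2  3  4  5  6  7  8  9
g(k):  0  1  0  1  2  0  1  2  3  2
So g(9) = 2.
For heap B, compute g(0), g(1), … with moves {2, 4, 5}:
k:     0  1  2  3  4  5  6  7  8  9
g(k):  0  0  1  1  2  2  3  0  0  1
So g(9) = 1.
Heap C is a plain Nim heap of size 3, so its Grundy value is 3.
Grundy values for heap D (subtraction set {2, 3, 6}):
k:     0  1  2  3  4  5  6  7  8
g(k):  0  0  1  1  2  0  3  1  2
So g(8) = 2.
By the Sprague-Grundy theorem, the Grundy value of a sum of independent games is the XOR of the component values.
Combined value = 2 ⊕ 1 ⊕ 3 ⊕ 2 = 2.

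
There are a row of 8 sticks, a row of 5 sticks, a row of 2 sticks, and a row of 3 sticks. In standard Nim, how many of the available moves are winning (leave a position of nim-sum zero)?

Compute the nim-sum pairwise:
8 XOR 5 = 13
13 XOR 2 = 15
15 XOR 3 = 12
The overall nim-sum is X = 12. A row of size p has a winning move iff p XOR X < p (reduce it to p XOR X).
  8: 8 XOR 12 = 4 < 8 — winning move (to 4).
  5: 5 XOR 12 = 9 ≥ 5 — no move.
  2: 2 XOR 12 = 14 ≥ 2 — no move.
  3: 3 XOR 12 = 15 ≥ 3 — no move.
That gives 1 winning move.

1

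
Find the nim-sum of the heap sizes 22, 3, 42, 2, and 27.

38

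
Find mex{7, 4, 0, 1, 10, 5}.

2

The values 0, 1 are all present; 2 is the first non-negative integer missing from the set.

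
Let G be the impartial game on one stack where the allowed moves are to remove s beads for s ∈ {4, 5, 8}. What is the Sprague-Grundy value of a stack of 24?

0

Grundy values for subtraction set {4, 5, 8}:
k:     0  1  2  3  4  5  6  7  8  9 10 11 12 13 14 15 16 17 18 19 20 21 22 23 24
g(k):  0  0  0  0  1  1  1  1  2  2  2  2  0  0  0  0  1  1  1  1  2  2  2  2  0
So g(24) = 0.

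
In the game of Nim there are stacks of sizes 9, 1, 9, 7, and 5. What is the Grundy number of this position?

Nim-sum: 9 ⊕ 1 ⊕ 9 ⊕ 7 ⊕ 5 = 3.

3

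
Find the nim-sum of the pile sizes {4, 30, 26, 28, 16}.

In binary:
  00100  (4)
  11110  (30)
  11010  (26)
  11100  (28)
  10000  (16)
  -----
  01100  (12)

12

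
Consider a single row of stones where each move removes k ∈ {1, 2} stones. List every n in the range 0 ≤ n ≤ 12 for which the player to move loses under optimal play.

Build the Grundy sequence with g(k) = mex{g(k−s) : s ∈ {1, 2}, s ≤ k}:
k:     0  1  2  3  4  5  6  7  8  9 10 11 12
g(k):  0  1  2  0  1  2  0  1  2  0  1  2  0
The P-positions (g = 0) in 0..12 are 0, 3, 6, 9, 12.

0, 3, 6, 9, 12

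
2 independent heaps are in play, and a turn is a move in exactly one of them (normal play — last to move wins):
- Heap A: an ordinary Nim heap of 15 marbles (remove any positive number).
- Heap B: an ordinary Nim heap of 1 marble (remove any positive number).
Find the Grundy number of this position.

Heap A is a plain Nim heap of size 15, so its Grundy value is 15.
Heap B is a plain Nim heap of size 1, so its Grundy value is 1.
The value of a disjunctive sum is the nim-sum of the parts.
Combined value = 15 ⊕ 1 = 14.

14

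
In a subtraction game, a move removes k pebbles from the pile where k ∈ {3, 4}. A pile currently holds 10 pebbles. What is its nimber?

Grundy values for subtraction set {3, 4}:
k:     0  1  2  3  4  5  6  7  8  9 10
g(k):  0  0  0  1  1  1  2  0  0  0  1
So g(10) = 1.

1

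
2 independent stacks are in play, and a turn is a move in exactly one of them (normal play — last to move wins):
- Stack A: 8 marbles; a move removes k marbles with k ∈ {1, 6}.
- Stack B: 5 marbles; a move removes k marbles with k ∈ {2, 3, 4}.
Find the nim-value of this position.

3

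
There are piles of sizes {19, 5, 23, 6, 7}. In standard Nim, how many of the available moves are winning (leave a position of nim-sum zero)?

0

In binary:
  10011  (19)
  00101  (5)
  10111  (23)
  00110  (6)
  00111  (7)
  -----
  00000  (0)
The nim-sum is already 0, so every move leaves a nonzero nim-sum — there are no winning moves.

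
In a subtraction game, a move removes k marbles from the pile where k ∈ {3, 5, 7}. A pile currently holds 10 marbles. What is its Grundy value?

0

Compute g(0), g(1), … for moves {3, 5, 7}:
k:     0  1  2  3  4  5  6  7  8  9 10
g(k):  0  0  0  1  1  1  2  2  2  3  0
So g(10) = 0.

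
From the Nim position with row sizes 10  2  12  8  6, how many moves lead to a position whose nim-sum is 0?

In binary:
  1010  (10)
  0010  (2)
  1100  (12)
  1000  (8)
  0110  (6)
  ----
  1010  (10)
The overall nim-sum is X = 10. A row of size p has a winning move iff p XOR X < p (reduce it to p XOR X).
  10: 10 XOR 10 = 0 < 10 — winning move (to 0).
  2: 2 XOR 10 = 8 ≥ 2 — no move.
  12: 12 XOR 10 = 6 < 12 — winning move (to 6).
  8: 8 XOR 10 = 2 < 8 — winning move (to 2).
  6: 6 XOR 10 = 12 ≥ 6 — no move.
That gives 3 winning moves.

3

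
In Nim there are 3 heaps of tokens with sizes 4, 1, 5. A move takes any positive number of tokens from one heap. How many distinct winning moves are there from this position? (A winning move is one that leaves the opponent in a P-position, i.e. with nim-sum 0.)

Bitwise XOR of the heap sizes:
  100  (4)
  001  (1)
  101  (5)
  ---
  000  (0)
The nim-sum is already 0, so every move leaves a nonzero nim-sum — there are no winning moves.

0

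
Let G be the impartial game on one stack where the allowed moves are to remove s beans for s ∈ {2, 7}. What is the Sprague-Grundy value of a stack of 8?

2

Compute g(0), g(1), … for moves {2, 7}:
k:     0  1  2  3  4  5  6  7  8
g(k):  0  0  1  1  0  0  1  1  2
So g(8) = 2.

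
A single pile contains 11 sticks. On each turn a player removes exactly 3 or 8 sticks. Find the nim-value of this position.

Grundy values for subtraction set {3, 8}:
g(0) = mex{} = 0
g(1) = mex{} = 0
g(2) = mex{} = 0
g(3) = mex{0} = 1
g(4) = mex{0} = 1
g(5) = mex{0} = 1
g(6) = mex{1} = 0
g(7) = mex{1} = 0
g(8) = mex{0,1} = 2
g(9) = mex{0} = 1
g(10) = mex{0} = 1
g(11) = mex{1,2} = 0
So g(11) = 0.

0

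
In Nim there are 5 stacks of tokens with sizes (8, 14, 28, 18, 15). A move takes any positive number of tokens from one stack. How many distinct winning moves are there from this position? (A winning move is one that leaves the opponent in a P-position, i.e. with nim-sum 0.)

Compute the nim-sum pairwise:
8 ⊕ 14 = 6
6 ⊕ 28 = 26
26 ⊕ 18 = 8
8 ⊕ 15 = 7
The overall nim-sum is X = 7. A stack of size p has a winning move iff p XOR X < p (reduce it to p XOR X).
  8: 8 XOR 7 = 15 ≥ 8 — no move.
  14: 14 XOR 7 = 9 < 14 — winning move (to 9).
  28: 28 XOR 7 = 27 < 28 — winning move (to 27).
  18: 18 XOR 7 = 21 ≥ 18 — no move.
  15: 15 XOR 7 = 8 < 15 — winning move (to 8).
That gives 3 winning moves.

3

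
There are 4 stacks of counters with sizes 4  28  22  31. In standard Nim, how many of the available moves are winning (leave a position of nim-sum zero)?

3

In binary:
  00100  (4)
  11100  (28)
  10110  (22)
  11111  (31)
  -----
  10001  (17)
The overall nim-sum is X = 17. A stack of size p has a winning move iff p XOR X < p (reduce it to p XOR X).
  4: 4 XOR 17 = 21 ≥ 4 — no move.
  28: 28 XOR 17 = 13 < 28 — winning move (to 13).
  22: 22 XOR 17 = 7 < 22 — winning move (to 7).
  31: 31 XOR 17 = 14 < 31 — winning move (to 14).
That gives 3 winning moves.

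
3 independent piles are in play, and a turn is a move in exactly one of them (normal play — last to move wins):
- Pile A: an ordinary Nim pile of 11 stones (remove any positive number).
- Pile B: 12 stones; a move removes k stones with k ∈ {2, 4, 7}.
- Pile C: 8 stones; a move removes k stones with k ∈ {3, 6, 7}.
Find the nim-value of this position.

9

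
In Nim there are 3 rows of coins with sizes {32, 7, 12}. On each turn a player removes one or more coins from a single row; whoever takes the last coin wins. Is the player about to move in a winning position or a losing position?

Winning position

Nim-sum: 32 XOR 7 XOR 12 = 43.
The nim-sum is 43 ≠ 0, so this is an N-position: the player to move can win.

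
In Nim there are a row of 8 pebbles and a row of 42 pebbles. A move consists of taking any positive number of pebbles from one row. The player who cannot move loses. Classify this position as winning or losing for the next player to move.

Winning position

In binary:
  001000  (8)
  101010  (42)
  ------
  100010  (34)
The nim-sum is 34 ≠ 0, so this is an N-position: the player to move can win.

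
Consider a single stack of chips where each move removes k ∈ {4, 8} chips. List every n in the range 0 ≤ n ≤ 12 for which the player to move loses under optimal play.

Grundy values for subtraction set {4, 8}:
g(0) = mex{} = 0
g(1) = mex{} = 0
g(2) = mex{} = 0
g(3) = mex{} = 0
g(4) = mex{0} = 1
g(5) = mex{0} = 1
g(6) = mex{0} = 1
g(7) = mex{0} = 1
g(8) = mex{0,1} = 2
g(9) = mex{0,1} = 2
g(10) = mex{0,1} = 2
g(11) = mex{0,1} = 2
g(12) = mex{1,2} = 0
The P-positions (g = 0) in 0..12 are 0, 1, 2, 3, 12.

0, 1, 2, 3, 12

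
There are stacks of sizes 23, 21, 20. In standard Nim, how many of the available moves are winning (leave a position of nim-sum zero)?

In binary:
  10111  (23)
  10101  (21)
  10100  (20)
  -----
  10110  (22)
The overall nim-sum is X = 22. A stack of size p has a winning move iff p XOR X < p (reduce it to p XOR X).
  23: 23 XOR 22 = 1 < 23 — winning move (to 1).
  21: 21 XOR 22 = 3 < 21 — winning move (to 3).
  20: 20 XOR 22 = 2 < 20 — winning move (to 2).
That gives 3 winning moves.

3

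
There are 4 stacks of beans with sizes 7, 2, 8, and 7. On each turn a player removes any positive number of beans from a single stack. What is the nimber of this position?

10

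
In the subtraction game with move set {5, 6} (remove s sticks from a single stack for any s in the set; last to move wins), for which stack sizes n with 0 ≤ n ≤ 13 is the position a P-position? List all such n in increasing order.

Build the Grundy sequence with g(k) = mex{g(k−s) : s ∈ {5, 6}, s ≤ k}:
g(0) = mex{} = 0
g(1) = mex{} = 0
g(2) = mex{} = 0
g(3) = mex{} = 0
g(4) = mex{} = 0
g(5) = mex{0} = 1
g(6) = mex{0} = 1
g(7) = mex{0} = 1
g(8) = mex{0} = 1
g(9) = mex{0} = 1
g(10) = mex{0,1} = 2
g(11) = mex{1} = 0
g(12) = mex{1} = 0
g(13) = mex{1} = 0
The P-positions (g = 0) in 0..13 are 0, 1, 2, 3, 4, 11, 12, 13.

0, 1, 2, 3, 4, 11, 12, 13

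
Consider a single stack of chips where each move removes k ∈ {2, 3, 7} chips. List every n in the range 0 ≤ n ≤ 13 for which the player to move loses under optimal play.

0, 1, 5, 6, 10, 11

Compute g(0), g(1), … for moves {2, 3, 7}:
g(0) = mex{} = 0
g(1) = mex{} = 0
g(2) = mex{0} = 1
g(3) = mex{0} = 1
g(4) = mex{0,1} = 2
g(5) = mex{1} = 0
g(6) = mex{1,2} = 0
g(7) = mex{0,2} = 1
g(8) = mex{0} = 1
g(9) = mex{0,1} = 2
g(10) = mex{1} = 0
g(11) = mex{1,2} = 0
g(12) = mex{0,2} = 1
g(13) = mex{0} = 1
The P-positions (g = 0) in 0..13 are 0, 1, 5, 6, 10, 11.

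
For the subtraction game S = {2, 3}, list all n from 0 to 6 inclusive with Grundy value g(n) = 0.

0, 1, 5, 6

Build the Grundy sequence with g(k) = mex{g(k−s) : s ∈ {2, 3}, s ≤ k}:
k:     0  1  2  3  4  5  6
g(k):  0  0  1  1  2  0  0
The P-positions (g = 0) in 0..6 are 0, 1, 5, 6.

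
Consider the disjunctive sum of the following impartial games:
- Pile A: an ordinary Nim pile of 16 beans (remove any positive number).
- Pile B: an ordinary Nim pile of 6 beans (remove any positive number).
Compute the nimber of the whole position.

22

Pile A is a plain Nim pile of size 16, so its Grundy value is 16.
Pile B is a plain Nim pile of size 6, so its Grundy value is 6.
By the Sprague-Grundy theorem, the Grundy value of a sum of independent games is the XOR of the component values.
Combined value = 16 ⊕ 6 = 22.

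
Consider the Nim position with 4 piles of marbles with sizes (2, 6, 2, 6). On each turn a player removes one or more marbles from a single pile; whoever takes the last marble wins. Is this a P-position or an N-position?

P-position

Compute the nim-sum pairwise:
2 ^ 6 = 4
4 ^ 2 = 6
6 ^ 6 = 0
The nim-sum is 0, so this is a P-position: the player to move is in a losing position under optimal play.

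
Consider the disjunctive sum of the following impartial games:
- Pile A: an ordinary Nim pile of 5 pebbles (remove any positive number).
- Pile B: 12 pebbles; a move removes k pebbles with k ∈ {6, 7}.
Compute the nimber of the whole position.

7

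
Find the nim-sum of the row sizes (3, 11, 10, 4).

6

Nim-sum: 3 ⊕ 11 ⊕ 10 ⊕ 4 = 6.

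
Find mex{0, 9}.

1

0 is in the set but 1 is not, so the mex is 1.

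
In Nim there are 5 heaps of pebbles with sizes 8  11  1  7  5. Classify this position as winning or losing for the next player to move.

Compute the nim-sum pairwise:
8 XOR 11 = 3
3 XOR 1 = 2
2 XOR 7 = 5
5 XOR 5 = 0
The nim-sum is 0, so this is a P-position: the player to move is in a losing position under optimal play.

Losing position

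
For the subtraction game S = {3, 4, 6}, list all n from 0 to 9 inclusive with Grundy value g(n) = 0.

Build the Grundy sequence with g(k) = mex{g(k−s) : s ∈ {3, 4, 6}, s ≤ k}:
k:     0  1  2  3  4  5  6  7  8  9
g(k):  0  0  0  1  1  1  2  2  2  0
The P-positions (g = 0) in 0..9 are 0, 1, 2, 9.

0, 1, 2, 9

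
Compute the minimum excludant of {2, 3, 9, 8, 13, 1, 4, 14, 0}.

The values 0, 1, 2, 3, 4 are all present; 5 is the first non-negative integer missing from the set.

5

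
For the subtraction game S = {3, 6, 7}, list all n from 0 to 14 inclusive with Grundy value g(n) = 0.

0, 1, 2, 10, 11, 12

Build the Grundy sequence with g(k) = mex{g(k−s) : s ∈ {3, 6, 7}, s ≤ k}:
g(0) = mex{} = 0
g(1) = mex{} = 0
g(2) = mex{} = 0
g(3) = mex{0} = 1
g(4) = mex{0} = 1
g(5) = mex{0} = 1
g(6) = mex{0,1} = 2
g(7) = mex{0,1} = 2
g(8) = mex{0,1} = 2
g(9) = mex{0,1,2} = 3
g(10) = mex{1,2} = 0
g(11) = mex{1,2} = 0
g(12) = mex{1,2,3} = 0
g(13) = mex{0,2} = 1
g(14) = mex{0,2} = 1
The P-positions (g = 0) in 0..14 are 0, 1, 2, 10, 11, 12.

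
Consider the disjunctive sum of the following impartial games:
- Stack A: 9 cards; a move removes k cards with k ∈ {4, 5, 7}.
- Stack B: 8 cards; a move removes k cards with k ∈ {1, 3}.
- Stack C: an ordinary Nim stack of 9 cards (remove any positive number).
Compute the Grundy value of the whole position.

11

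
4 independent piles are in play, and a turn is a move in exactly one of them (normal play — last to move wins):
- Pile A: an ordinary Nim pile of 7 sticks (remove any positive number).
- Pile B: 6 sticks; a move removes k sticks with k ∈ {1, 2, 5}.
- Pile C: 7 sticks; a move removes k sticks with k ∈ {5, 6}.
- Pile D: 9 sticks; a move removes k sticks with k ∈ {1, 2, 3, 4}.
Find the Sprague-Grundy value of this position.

2

Pile A is a plain Nim pile of size 7, so its Grundy value is 7.
Grundy values for pile B (subtraction set {1, 2, 5}):
k:     0  1  2  3  4  5  6
g(k):  0  1  2  0  1  2  0
So g(6) = 0.
Build the Grundy sequence for pile C with g(k) = mex{g(k−s) : s ∈ {5, 6}, s ≤ k}:
g(0) = mex{} = 0
g(1) = mex{} = 0
g(2) = mex{} = 0
g(3) = mex{} = 0
g(4) = mex{} = 0
g(5) = mex{0} = 1
g(6) = mex{0} = 1
g(7) = mex{0} = 1
So g(7) = 1.
Grundy values for pile D (subtraction set {1, 2, 3, 4}):
g(0) = mex{} = 0
g(1) = mex{0} = 1
g(2) = mex{0,1} = 2
g(3) = mex{0,1,2} = 3
g(4) = mex{0,1,2,3} = 4
g(5) = mex{1,2,3,4} = 0
g(6) = mex{0,2,3,4} = 1
g(7) = mex{0,1,3,4} = 2
g(8) = mex{0,1,2,4} = 3
g(9) = mex{0,1,2,3} = 4
So g(9) = 4.
By the Sprague-Grundy theorem, the Grundy value of a sum of independent games is the XOR of the component values.
Combined value = 7 XOR 0 XOR 1 XOR 4 = 2.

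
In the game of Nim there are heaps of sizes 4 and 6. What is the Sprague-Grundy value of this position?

2

Compute the nim-sum pairwise:
4 ⊕ 6 = 2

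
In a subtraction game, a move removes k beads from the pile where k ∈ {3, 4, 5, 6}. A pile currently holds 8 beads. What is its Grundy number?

2

Compute g(0), g(1), … for moves {3, 4, 5, 6}:
g(0) = mex{} = 0
g(1) = mex{} = 0
g(2) = mex{} = 0
g(3) = mex{0} = 1
g(4) = mex{0} = 1
g(5) = mex{0} = 1
g(6) = mex{0,1} = 2
g(7) = mex{0,1} = 2
g(8) = mex{0,1} = 2
So g(8) = 2.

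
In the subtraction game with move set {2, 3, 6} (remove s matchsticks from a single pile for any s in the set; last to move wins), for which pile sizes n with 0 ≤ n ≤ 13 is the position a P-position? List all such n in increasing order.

Build the Grundy sequence with g(k) = mex{g(k−s) : s ∈ {2, 3, 6}, s ≤ k}:
g(0) = mex{} = 0
g(1) = mex{} = 0
g(2) = mex{0} = 1
g(3) = mex{0} = 1
g(4) = mex{0,1} = 2
g(5) = mex{1} = 0
g(6) = mex{0,1,2} = 3
g(7) = mex{0,2} = 1
g(8) = mex{0,1,3} = 2
g(9) = mex{1,3} = 0
g(10) = mex{1,2} = 0
g(11) = mex{0,2} = 1
g(12) = mex{0,3} = 1
g(13) = mex{0,1} = 2
The P-positions (g = 0) in 0..13 are 0, 1, 5, 9, 10.

0, 1, 5, 9, 10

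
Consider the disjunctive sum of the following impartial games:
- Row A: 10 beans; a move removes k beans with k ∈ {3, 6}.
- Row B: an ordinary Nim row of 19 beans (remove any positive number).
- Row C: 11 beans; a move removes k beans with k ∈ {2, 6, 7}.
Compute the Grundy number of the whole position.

18

Build the Grundy sequence for row A with g(k) = mex{g(k−s) : s ∈ {3, 6}, s ≤ k}:
k:     0  1  2  3  4  5  6  7  8  9 10
g(k):  0  0  0  1  1  1  2  2  2  0  0
So g(10) = 0.
Row B is a plain Nim row of size 19, so its Grundy value is 19.
Build the Grundy sequence for row C with g(k) = mex{g(k−s) : s ∈ {2, 6, 7}, s ≤ k}:
g(0) = mex{} = 0
g(1) = mex{} = 0
g(2) = mex{0} = 1
g(3) = mex{0} = 1
g(4) = mex{1} = 0
g(5) = mex{1} = 0
g(6) = mex{0} = 1
g(7) = mex{0} = 1
g(8) = mex{0,1} = 2
g(9) = mex{1} = 0
g(10) = mex{0,1,2} = 3
g(11) = mex{0} = 1
So g(11) = 1.
The value of a disjunctive sum is the nim-sum of the parts.
Combined value = 0 ⊕ 19 ⊕ 1 = 18.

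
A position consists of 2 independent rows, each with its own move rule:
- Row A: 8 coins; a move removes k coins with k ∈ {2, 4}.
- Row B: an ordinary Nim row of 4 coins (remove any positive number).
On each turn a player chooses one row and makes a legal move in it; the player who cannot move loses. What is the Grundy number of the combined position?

5

Grundy values for row A (subtraction set {2, 4}):
g(0) = mex{} = 0
g(1) = mex{} = 0
g(2) = mex{0} = 1
g(3) = mex{0} = 1
g(4) = mex{0,1} = 2
g(5) = mex{0,1} = 2
g(6) = mex{1,2} = 0
g(7) = mex{1,2} = 0
g(8) = mex{0,2} = 1
So g(8) = 1.
Row B is a plain Nim row of size 4, so its Grundy value is 4.
The value of a disjunctive sum is the nim-sum of the parts.
Combined value = 1 ⊕ 4 = 5.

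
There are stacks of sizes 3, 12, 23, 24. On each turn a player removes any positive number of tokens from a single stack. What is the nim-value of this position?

0

Nim-sum: 3 ^ 12 ^ 23 ^ 24 = 0.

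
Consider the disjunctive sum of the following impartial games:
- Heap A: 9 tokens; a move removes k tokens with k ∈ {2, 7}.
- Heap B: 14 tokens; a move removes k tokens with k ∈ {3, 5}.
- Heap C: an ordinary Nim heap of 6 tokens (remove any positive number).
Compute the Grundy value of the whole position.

Build the Grundy sequence for heap A with g(k) = mex{g(k−s) : s ∈ {2, 7}, s ≤ k}:
k:     0  1  2  3  4  5  6  7  8  9
g(k):  0  0  1  1  0  0  1  1  2  0
So g(9) = 0.
For heap B, compute g(0), g(1), … with moves {3, 5}:
k:     0  1  2  3  4  5  6  7  8  9 10 11 12 13 14
g(k):  0  0  0  1  1  1  2  2  0  0  0  1  1  1  2
So g(14) = 2.
Heap C is a plain Nim heap of size 6, so its Grundy value is 6.
By the Sprague-Grundy theorem, the Grundy value of a sum of independent games is the XOR of the component values.
Combined value = 0 XOR 2 XOR 6 = 4.

4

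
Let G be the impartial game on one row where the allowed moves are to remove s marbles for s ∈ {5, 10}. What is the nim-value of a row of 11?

Grundy values for subtraction set {5, 10}:
g(0) = mex{} = 0
g(1) = mex{} = 0
g(2) = mex{} = 0
g(3) = mex{} = 0
g(4) = mex{} = 0
g(5) = mex{0} = 1
g(6) = mex{0} = 1
g(7) = mex{0} = 1
g(8) = mex{0} = 1
g(9) = mex{0} = 1
g(10) = mex{0,1} = 2
g(11) = mex{0,1} = 2
So g(11) = 2.

2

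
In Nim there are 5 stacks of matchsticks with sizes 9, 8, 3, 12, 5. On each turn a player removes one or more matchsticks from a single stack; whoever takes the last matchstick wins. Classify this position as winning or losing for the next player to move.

Winning position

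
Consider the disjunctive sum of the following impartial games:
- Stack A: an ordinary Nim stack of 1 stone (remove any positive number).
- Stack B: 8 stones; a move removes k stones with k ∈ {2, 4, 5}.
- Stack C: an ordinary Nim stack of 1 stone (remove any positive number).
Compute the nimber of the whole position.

0

Stack A is a plain Nim stack of size 1, so its Grundy value is 1.
Grundy values for stack B (subtraction set {2, 4, 5}):
g(0) = mex{} = 0
g(1) = mex{} = 0
g(2) = mex{0} = 1
g(3) = mex{0} = 1
g(4) = mex{0,1} = 2
g(5) = mex{0,1} = 2
g(6) = mex{0,1,2} = 3
g(7) = mex{1,2} = 0
g(8) = mex{1,2,3} = 0
So g(8) = 0.
Stack C is a plain Nim stack of size 1, so its Grundy value is 1.
By the Sprague-Grundy theorem, the Grundy value of a sum of independent games is the XOR of the component values.
Combined value = 1 ⊕ 0 ⊕ 1 = 0.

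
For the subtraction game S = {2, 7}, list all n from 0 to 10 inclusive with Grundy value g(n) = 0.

0, 1, 4, 5, 9, 10

Grundy values for subtraction set {2, 7}:
k:     0  1  2  3  4  5  6  7  8  9 10
g(k):  0  0  1  1  0  0  1  1  2  0  0
The P-positions (g = 0) in 0..10 are 0, 1, 4, 5, 9, 10.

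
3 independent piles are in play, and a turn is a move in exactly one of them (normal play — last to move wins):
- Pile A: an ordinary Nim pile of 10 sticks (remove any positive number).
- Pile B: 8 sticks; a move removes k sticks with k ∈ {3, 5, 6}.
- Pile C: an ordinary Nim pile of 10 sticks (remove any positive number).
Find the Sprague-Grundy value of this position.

2

Pile A is a plain Nim pile of size 10, so its Grundy value is 10.
Grundy values for pile B (subtraction set {3, 5, 6}):
g(0) = mex{} = 0
g(1) = mex{} = 0
g(2) = mex{} = 0
g(3) = mex{0} = 1
g(4) = mex{0} = 1
g(5) = mex{0} = 1
g(6) = mex{0,1} = 2
g(7) = mex{0,1} = 2
g(8) = mex{0,1} = 2
So g(8) = 2.
Pile C is a plain Nim pile of size 10, so its Grundy value is 10.
By the Sprague-Grundy theorem, the Grundy value of a sum of independent games is the XOR of the component values.
Combined value = 10 XOR 2 XOR 10 = 2.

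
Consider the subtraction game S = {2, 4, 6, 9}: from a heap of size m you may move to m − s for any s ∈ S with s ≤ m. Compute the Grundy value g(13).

1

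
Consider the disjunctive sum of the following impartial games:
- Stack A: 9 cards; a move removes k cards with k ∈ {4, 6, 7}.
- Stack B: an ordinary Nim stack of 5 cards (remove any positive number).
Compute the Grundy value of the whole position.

7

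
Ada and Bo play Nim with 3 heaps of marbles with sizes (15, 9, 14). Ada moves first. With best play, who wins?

Ada wins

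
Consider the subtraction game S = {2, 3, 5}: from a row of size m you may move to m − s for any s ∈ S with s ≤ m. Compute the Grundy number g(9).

1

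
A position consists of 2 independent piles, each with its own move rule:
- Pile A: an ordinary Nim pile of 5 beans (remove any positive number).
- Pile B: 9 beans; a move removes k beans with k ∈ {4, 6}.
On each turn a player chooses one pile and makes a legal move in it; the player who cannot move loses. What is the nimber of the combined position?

7

Pile A is a plain Nim pile of size 5, so its Grundy value is 5.
For pile B, compute g(0), g(1), … with moves {4, 6}:
g(0) = mex{} = 0
g(1) = mex{} = 0
g(2) = mex{} = 0
g(3) = mex{} = 0
g(4) = mex{0} = 1
g(5) = mex{0} = 1
g(6) = mex{0} = 1
g(7) = mex{0} = 1
g(8) = mex{0,1} = 2
g(9) = mex{0,1} = 2
So g(9) = 2.
By the Sprague-Grundy theorem, the Grundy value of a sum of independent games is the XOR of the component values.
Combined value = 5 XOR 2 = 7.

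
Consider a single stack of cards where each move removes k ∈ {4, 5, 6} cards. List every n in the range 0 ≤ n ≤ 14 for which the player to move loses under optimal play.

Compute g(0), g(1), … for moves {4, 5, 6}:
g(0) = mex{} = 0
g(1) = mex{} = 0
g(2) = mex{} = 0
g(3) = mex{} = 0
g(4) = mex{0} = 1
g(5) = mex{0} = 1
g(6) = mex{0} = 1
g(7) = mex{0} = 1
g(8) = mex{0,1} = 2
g(9) = mex{0,1} = 2
g(10) = mex{1} = 0
g(11) = mex{1} = 0
g(12) = mex{1,2} = 0
g(13) = mex{1,2} = 0
g(14) = mex{0,2} = 1
The P-positions (g = 0) in 0..14 are 0, 1, 2, 3, 10, 11, 12, 13.

0, 1, 2, 3, 10, 11, 12, 13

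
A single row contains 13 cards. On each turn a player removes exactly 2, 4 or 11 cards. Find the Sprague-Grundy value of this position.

Grundy values for subtraction set {2, 4, 11}:
k:     0  1  2  3  4  5  6  7  8  9 10 11 12 13
g(k):  0  0  1  1  2  2  0  0  1  1  2  2  3  0
So g(13) = 0.

0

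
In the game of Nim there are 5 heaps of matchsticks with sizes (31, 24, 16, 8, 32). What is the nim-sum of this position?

63

Nim-sum: 31 ⊕ 24 ⊕ 16 ⊕ 8 ⊕ 32 = 63.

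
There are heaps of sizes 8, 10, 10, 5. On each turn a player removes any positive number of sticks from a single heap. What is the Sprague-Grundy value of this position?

In binary:
  1000  (8)
  1010  (10)
  1010  (10)
  0101  (5)
  ----
  1101  (13)

13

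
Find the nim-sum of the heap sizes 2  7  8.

Compute the nim-sum pairwise:
2 XOR 7 = 5
5 XOR 8 = 13

13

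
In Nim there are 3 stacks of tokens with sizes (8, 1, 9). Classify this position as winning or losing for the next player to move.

Bitwise XOR of the heap sizes:
  1000  (8)
  0001  (1)
  1001  (9)
  ----
  0000  (0)
The nim-sum is 0, so this is a P-position: the player to move is in a losing position under optimal play.

Losing position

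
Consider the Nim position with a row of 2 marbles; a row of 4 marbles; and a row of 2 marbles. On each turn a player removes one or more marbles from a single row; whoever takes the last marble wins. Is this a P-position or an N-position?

N-position

Write each in binary and XOR column by column:
  010  (2)
  100  (4)
  010  (2)
  ---
  100  (4)
The nim-sum is 4 ≠ 0, so this is an N-position: the player to move can win.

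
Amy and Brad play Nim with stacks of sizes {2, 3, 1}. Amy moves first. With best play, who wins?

Brad wins

Write each in binary and XOR column by column:
  10  (2)
  11  (3)
  01  (1)
  --
  00  (0)
The nim-sum is 0, so this is a P-position: the player to move is in a losing position under optimal play; Amy is about to move from it and so loses — Brad wins.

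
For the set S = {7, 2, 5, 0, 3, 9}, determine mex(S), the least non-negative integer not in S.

0 is in the set but 1 is not, so the mex is 1.

1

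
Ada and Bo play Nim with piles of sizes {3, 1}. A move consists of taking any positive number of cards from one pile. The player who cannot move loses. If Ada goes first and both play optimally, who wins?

Ada wins

Compute the nim-sum pairwise:
3 XOR 1 = 2
The nim-sum is 2 ≠ 0, so this is an N-position: the player to move can win; Ada has a winning move.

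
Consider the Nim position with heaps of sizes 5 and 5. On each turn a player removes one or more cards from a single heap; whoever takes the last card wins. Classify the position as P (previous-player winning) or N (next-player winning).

Compute the nim-sum pairwise:
5 ⊕ 5 = 0
The nim-sum is 0, so this is a P-position: the player to move is in a losing position under optimal play.

P-position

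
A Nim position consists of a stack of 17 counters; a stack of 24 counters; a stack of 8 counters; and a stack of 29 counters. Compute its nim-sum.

28

In binary:
  10001  (17)
  11000  (24)
  01000  (8)
  11101  (29)
  -----
  11100  (28)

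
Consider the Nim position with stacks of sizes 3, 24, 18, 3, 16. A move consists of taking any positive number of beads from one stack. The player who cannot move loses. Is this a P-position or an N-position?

N-position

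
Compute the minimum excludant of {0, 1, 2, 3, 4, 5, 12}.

The values 0, 1, 2, 3, 4, 5 are all present; 6 is the first non-negative integer missing from the set.

6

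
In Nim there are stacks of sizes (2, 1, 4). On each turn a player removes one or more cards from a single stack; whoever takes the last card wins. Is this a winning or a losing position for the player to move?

Nim-sum: 2 XOR 1 XOR 4 = 7.
The nim-sum is 7 ≠ 0, so this is an N-position: the player to move can win.

Winning position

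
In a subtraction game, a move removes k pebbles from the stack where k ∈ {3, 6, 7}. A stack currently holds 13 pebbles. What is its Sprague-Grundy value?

1

Compute g(0), g(1), … for moves {3, 6, 7}:
g(0) = mex{} = 0
g(1) = mex{} = 0
g(2) = mex{} = 0
g(3) = mex{0} = 1
g(4) = mex{0} = 1
g(5) = mex{0} = 1
g(6) = mex{0,1} = 2
g(7) = mex{0,1} = 2
g(8) = mex{0,1} = 2
g(9) = mex{0,1,2} = 3
g(10) = mex{1,2} = 0
g(11) = mex{1,2} = 0
g(12) = mex{1,2,3} = 0
g(13) = mex{0,2} = 1
So g(13) = 1.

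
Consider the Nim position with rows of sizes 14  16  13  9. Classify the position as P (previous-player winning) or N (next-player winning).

N-position

Compute the nim-sum pairwise:
14 ^ 16 = 30
30 ^ 13 = 19
19 ^ 9 = 26
The nim-sum is 26 ≠ 0, so this is an N-position: the player to move can win.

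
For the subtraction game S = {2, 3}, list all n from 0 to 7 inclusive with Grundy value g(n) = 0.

0, 1, 5, 6

Compute g(0), g(1), … for moves {2, 3}:
g(0) = mex{} = 0
g(1) = mex{} = 0
g(2) = mex{0} = 1
g(3) = mex{0} = 1
g(4) = mex{0,1} = 2
g(5) = mex{1} = 0
g(6) = mex{1,2} = 0
g(7) = mex{0,2} = 1
The P-positions (g = 0) in 0..7 are 0, 1, 5, 6.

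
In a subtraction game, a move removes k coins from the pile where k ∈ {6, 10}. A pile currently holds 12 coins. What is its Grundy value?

2

Compute g(0), g(1), … for moves {6, 10}:
g(0) = mex{} = 0
g(1) = mex{} = 0
g(2) = mex{} = 0
g(3) = mex{} = 0
g(4) = mex{} = 0
g(5) = mex{} = 0
g(6) = mex{0} = 1
g(7) = mex{0} = 1
g(8) = mex{0} = 1
g(9) = mex{0} = 1
g(10) = mex{0} = 1
g(11) = mex{0} = 1
g(12) = mex{0,1} = 2
So g(12) = 2.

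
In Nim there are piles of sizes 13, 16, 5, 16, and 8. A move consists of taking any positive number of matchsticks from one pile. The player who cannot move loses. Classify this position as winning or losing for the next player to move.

Nim-sum: 13 XOR 16 XOR 5 XOR 16 XOR 8 = 0.
The nim-sum is 0, so this is a P-position: the player to move is in a losing position under optimal play.

Losing position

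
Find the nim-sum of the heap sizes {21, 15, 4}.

30

Write each in binary and XOR column by column:
  10101  (21)
  01111  (15)
  00100  (4)
  -----
  11110  (30)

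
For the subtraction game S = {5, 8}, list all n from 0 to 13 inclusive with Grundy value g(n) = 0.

0, 1, 2, 3, 4, 13

Grundy values for subtraction set {5, 8}:
k:     0  1  2  3  4  5  6  7  8  9 10 11 12 13
g(k):  0  0  0  0  0  1  1  1  1  1  2  2  2  0
The P-positions (g = 0) in 0..13 are 0, 1, 2, 3, 4, 13.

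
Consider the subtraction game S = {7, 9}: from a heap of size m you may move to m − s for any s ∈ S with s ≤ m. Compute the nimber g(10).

1

Grundy values for subtraction set {7, 9}:
k:     0  1  2  3  4  5  6  7  8  9 10
g(k):  0  0  0  0  0  0  0  1  1  1  1
So g(10) = 1.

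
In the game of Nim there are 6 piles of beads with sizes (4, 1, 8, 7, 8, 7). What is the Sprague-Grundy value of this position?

Compute the nim-sum pairwise:
4 XOR 1 = 5
5 XOR 8 = 13
13 XOR 7 = 10
10 XOR 8 = 2
2 XOR 7 = 5

5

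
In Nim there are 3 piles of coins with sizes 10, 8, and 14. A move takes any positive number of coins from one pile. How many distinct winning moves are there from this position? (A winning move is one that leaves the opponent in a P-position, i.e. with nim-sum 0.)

3

Nim-sum: 10 XOR 8 XOR 14 = 12.
The overall nim-sum is X = 12. A pile of size p has a winning move iff p XOR X < p (reduce it to p XOR X).
  10: 10 XOR 12 = 6 < 10 — winning move (to 6).
  8: 8 XOR 12 = 4 < 8 — winning move (to 4).
  14: 14 XOR 12 = 2 < 14 — winning move (to 2).
That gives 3 winning moves.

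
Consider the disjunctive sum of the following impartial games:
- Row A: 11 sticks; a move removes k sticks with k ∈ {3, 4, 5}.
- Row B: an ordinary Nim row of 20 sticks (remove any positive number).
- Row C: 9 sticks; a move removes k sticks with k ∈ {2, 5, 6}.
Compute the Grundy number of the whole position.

Grundy values for row A (subtraction set {3, 4, 5}):
k:     0  1  2  3  4  5  6  7  8  9 10 11
g(k):  0  0  0  1  1  1  2  2  0  0  0  1
So g(11) = 1.
Row B is a plain Nim row of size 20, so its Grundy value is 20.
Grundy values for row C (subtraction set {2, 5, 6}):
g(0) = mex{} = 0
g(1) = mex{} = 0
g(2) = mex{0} = 1
g(3) = mex{0} = 1
g(4) = mex{1} = 0
g(5) = mex{0,1} = 2
g(6) = mex{0} = 1
g(7) = mex{0,1,2} = 3
g(8) = mex{1} = 0
g(9) = mex{0,1,3} = 2
So g(9) = 2.
The value of a disjunctive sum is the nim-sum of the parts.
Combined value = 1 XOR 20 XOR 2 = 23.

23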